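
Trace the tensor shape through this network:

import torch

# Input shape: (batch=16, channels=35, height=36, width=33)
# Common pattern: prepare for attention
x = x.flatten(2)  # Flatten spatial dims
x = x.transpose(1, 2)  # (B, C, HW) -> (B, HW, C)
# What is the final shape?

Input shape: (16, 35, 36, 33)
  -> after flatten(2): (16, 35, 1188)
Output shape: (16, 1188, 35)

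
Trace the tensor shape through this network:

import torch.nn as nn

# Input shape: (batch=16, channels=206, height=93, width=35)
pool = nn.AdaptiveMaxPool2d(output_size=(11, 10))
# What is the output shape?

Input shape: (16, 206, 93, 35)
Output shape: (16, 206, 11, 10)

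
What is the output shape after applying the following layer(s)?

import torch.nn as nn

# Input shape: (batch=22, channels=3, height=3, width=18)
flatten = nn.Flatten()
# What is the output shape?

Input shape: (22, 3, 3, 18)
Output shape: (22, 162)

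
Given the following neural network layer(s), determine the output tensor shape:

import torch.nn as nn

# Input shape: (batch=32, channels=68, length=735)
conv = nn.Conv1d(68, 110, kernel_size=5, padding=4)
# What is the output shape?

Input shape: (32, 68, 735)
Output shape: (32, 110, 739)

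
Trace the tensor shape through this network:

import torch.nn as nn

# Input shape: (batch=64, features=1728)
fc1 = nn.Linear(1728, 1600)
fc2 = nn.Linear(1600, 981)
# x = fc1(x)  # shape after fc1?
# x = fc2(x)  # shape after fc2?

Input shape: (64, 1728)
  -> after fc1: (64, 1600)
Output shape: (64, 981)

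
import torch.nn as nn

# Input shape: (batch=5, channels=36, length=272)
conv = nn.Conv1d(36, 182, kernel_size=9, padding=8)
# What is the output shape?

Input shape: (5, 36, 272)
Output shape: (5, 182, 280)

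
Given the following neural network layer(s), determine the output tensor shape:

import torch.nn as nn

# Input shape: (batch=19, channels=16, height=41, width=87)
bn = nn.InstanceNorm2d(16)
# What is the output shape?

Input shape: (19, 16, 41, 87)
Output shape: (19, 16, 41, 87)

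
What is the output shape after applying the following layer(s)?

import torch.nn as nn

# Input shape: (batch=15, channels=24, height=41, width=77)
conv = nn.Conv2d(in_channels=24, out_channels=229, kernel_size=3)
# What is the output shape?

Input shape: (15, 24, 41, 77)
Output shape: (15, 229, 39, 75)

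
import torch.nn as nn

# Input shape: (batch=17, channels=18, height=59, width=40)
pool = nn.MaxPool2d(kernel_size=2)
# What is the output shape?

Input shape: (17, 18, 59, 40)
Output shape: (17, 18, 29, 20)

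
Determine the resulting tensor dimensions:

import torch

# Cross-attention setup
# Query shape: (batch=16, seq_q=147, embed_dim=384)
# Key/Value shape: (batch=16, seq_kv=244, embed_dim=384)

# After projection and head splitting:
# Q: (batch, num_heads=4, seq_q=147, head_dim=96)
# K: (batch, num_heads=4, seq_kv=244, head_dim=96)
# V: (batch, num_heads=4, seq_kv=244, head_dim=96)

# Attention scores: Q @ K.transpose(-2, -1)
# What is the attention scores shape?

Input shape: (16, 147, 384)
Output shape: (16, 4, 147, 244)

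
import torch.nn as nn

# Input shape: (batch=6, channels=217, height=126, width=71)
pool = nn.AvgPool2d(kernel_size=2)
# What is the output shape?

Input shape: (6, 217, 126, 71)
Output shape: (6, 217, 63, 35)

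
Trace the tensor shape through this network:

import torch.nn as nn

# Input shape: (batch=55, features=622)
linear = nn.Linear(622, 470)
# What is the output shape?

Input shape: (55, 622)
Output shape: (55, 470)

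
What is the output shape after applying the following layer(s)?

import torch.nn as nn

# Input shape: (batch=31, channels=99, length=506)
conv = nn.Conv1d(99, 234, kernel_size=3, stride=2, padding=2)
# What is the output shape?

Input shape: (31, 99, 506)
Output shape: (31, 234, 254)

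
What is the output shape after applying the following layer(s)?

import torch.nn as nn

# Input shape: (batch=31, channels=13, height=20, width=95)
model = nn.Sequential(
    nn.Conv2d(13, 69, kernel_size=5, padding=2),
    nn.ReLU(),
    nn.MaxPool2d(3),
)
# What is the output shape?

Input shape: (31, 13, 20, 95)
  -> after Conv2d: (31, 69, 20, 95)
  -> after ReLU: (31, 69, 20, 95)
Output shape: (31, 69, 6, 31)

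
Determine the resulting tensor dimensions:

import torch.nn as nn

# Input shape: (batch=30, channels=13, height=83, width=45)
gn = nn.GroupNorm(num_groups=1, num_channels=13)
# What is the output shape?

Input shape: (30, 13, 83, 45)
Output shape: (30, 13, 83, 45)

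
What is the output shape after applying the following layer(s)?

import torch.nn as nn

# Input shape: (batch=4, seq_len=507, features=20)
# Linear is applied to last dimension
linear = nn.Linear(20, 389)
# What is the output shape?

Input shape: (4, 507, 20)
Output shape: (4, 507, 389)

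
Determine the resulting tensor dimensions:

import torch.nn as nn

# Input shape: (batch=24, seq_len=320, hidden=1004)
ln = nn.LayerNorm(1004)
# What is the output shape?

Input shape: (24, 320, 1004)
Output shape: (24, 320, 1004)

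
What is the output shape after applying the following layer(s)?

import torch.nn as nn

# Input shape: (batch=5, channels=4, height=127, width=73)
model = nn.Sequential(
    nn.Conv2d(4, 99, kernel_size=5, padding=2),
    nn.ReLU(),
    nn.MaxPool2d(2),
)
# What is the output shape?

Input shape: (5, 4, 127, 73)
  -> after Conv2d: (5, 99, 127, 73)
  -> after ReLU: (5, 99, 127, 73)
Output shape: (5, 99, 63, 36)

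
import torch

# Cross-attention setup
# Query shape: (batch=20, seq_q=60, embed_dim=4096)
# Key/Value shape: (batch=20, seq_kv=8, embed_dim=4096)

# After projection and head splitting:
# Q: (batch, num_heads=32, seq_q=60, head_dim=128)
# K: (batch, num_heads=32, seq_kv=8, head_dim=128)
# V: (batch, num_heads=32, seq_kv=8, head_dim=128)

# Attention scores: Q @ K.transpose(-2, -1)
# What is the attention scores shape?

Input shape: (20, 60, 4096)
Output shape: (20, 32, 60, 8)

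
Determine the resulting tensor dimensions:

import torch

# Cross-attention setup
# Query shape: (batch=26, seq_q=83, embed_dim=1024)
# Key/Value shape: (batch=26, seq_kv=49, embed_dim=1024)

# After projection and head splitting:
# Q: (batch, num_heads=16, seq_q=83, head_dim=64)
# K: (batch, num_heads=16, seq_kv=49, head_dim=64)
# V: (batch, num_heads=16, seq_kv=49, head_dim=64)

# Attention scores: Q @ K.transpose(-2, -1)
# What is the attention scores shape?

Input shape: (26, 83, 1024)
Output shape: (26, 16, 83, 49)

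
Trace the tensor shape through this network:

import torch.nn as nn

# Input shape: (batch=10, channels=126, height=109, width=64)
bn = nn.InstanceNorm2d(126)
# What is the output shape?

Input shape: (10, 126, 109, 64)
Output shape: (10, 126, 109, 64)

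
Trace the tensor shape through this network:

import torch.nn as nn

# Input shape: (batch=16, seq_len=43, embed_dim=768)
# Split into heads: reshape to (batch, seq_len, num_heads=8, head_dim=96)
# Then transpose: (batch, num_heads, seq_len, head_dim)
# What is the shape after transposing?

Input shape: (16, 43, 768)
  -> after reshape: (16, 43, 8, 96)
Output shape: (16, 8, 43, 96)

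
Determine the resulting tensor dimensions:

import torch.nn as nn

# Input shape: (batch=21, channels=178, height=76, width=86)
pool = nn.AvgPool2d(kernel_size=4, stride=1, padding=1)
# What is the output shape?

Input shape: (21, 178, 76, 86)
Output shape: (21, 178, 75, 85)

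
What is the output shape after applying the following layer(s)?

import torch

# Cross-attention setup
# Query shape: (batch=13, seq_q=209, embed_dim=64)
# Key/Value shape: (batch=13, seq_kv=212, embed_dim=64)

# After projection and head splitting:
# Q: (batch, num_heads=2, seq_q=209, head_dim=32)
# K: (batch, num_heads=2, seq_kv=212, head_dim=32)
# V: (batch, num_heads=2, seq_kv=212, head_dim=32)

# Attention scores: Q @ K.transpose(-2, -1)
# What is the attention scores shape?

Input shape: (13, 209, 64)
Output shape: (13, 2, 209, 212)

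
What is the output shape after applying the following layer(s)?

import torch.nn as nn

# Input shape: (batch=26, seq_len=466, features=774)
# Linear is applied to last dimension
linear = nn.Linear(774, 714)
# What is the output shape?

Input shape: (26, 466, 774)
Output shape: (26, 466, 714)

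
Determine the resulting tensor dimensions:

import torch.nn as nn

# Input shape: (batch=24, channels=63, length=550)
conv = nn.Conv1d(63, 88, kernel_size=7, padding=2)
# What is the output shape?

Input shape: (24, 63, 550)
Output shape: (24, 88, 548)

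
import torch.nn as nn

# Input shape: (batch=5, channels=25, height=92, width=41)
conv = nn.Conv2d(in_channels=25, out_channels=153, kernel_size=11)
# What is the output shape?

Input shape: (5, 25, 92, 41)
Output shape: (5, 153, 82, 31)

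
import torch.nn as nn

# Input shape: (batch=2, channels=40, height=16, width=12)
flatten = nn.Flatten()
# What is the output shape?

Input shape: (2, 40, 16, 12)
Output shape: (2, 7680)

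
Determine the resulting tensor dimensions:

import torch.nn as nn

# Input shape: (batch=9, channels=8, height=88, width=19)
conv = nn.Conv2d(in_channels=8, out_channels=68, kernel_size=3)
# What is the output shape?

Input shape: (9, 8, 88, 19)
Output shape: (9, 68, 86, 17)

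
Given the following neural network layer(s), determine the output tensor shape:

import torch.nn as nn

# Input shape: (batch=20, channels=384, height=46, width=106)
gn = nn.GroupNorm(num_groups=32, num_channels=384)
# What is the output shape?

Input shape: (20, 384, 46, 106)
Output shape: (20, 384, 46, 106)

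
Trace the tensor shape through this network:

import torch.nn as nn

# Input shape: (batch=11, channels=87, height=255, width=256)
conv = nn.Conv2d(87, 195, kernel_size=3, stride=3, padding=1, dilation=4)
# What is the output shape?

Input shape: (11, 87, 255, 256)
Output shape: (11, 195, 83, 84)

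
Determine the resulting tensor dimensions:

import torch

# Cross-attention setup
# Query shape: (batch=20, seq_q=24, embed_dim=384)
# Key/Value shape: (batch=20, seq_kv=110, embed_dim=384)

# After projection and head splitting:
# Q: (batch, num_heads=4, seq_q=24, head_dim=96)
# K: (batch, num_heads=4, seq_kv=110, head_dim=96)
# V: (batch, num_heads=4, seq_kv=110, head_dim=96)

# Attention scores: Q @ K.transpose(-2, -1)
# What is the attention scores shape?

Input shape: (20, 24, 384)
Output shape: (20, 4, 24, 110)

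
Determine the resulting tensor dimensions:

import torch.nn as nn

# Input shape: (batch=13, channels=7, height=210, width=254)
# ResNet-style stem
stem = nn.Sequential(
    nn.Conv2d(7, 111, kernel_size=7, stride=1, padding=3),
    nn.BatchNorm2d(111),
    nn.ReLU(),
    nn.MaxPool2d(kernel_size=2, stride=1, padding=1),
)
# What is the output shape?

Input shape: (13, 7, 210, 254)
  -> after Conv2d 7x7 stride=1: (13, 111, 210, 254)
Output shape: (13, 111, 211, 255)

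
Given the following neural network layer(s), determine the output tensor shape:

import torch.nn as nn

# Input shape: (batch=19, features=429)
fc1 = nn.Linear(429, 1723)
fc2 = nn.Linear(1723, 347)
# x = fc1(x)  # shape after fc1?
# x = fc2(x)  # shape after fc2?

Input shape: (19, 429)
  -> after fc1: (19, 1723)
Output shape: (19, 347)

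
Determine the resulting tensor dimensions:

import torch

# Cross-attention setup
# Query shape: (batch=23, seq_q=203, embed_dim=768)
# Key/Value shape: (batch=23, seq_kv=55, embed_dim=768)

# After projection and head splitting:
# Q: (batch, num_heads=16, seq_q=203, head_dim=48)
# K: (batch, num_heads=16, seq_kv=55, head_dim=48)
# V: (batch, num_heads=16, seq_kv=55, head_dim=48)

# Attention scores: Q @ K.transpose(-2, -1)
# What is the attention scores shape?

Input shape: (23, 203, 768)
Output shape: (23, 16, 203, 55)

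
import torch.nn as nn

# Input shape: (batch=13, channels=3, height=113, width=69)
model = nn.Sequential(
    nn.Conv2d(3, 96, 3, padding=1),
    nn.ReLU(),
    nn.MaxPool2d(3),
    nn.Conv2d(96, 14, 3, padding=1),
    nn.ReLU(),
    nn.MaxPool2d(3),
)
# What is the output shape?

Input shape: (13, 3, 113, 69)
  -> after first Conv2d: (13, 96, 113, 69)
  -> after first MaxPool2d: (13, 96, 37, 23)
  -> after second Conv2d: (13, 14, 37, 23)
Output shape: (13, 14, 12, 7)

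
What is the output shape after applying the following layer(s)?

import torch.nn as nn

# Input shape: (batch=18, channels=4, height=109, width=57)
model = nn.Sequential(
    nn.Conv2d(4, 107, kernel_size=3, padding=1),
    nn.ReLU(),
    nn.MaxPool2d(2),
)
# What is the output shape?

Input shape: (18, 4, 109, 57)
  -> after Conv2d: (18, 107, 109, 57)
  -> after ReLU: (18, 107, 109, 57)
Output shape: (18, 107, 54, 28)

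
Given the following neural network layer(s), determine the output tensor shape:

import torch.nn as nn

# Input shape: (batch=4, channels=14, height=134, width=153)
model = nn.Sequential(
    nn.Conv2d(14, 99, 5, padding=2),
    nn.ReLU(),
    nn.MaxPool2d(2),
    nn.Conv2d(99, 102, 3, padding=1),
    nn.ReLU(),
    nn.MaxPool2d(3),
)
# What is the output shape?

Input shape: (4, 14, 134, 153)
  -> after first Conv2d: (4, 99, 134, 153)
  -> after first MaxPool2d: (4, 99, 67, 76)
  -> after second Conv2d: (4, 102, 67, 76)
Output shape: (4, 102, 22, 25)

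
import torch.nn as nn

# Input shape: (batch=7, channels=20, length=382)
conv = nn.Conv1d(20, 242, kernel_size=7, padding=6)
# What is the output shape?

Input shape: (7, 20, 382)
Output shape: (7, 242, 388)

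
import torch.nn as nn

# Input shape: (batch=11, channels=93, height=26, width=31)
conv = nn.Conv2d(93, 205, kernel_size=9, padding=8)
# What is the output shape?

Input shape: (11, 93, 26, 31)
Output shape: (11, 205, 34, 39)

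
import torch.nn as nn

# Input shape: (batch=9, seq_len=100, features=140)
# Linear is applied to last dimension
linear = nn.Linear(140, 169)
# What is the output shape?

Input shape: (9, 100, 140)
Output shape: (9, 100, 169)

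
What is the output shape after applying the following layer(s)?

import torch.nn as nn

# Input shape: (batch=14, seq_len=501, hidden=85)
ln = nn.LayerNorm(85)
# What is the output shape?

Input shape: (14, 501, 85)
Output shape: (14, 501, 85)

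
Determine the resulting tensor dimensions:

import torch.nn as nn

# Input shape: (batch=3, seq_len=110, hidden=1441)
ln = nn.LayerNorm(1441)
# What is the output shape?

Input shape: (3, 110, 1441)
Output shape: (3, 110, 1441)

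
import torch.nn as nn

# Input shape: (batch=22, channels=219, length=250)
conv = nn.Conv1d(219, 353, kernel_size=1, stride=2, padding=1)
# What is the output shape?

Input shape: (22, 219, 250)
Output shape: (22, 353, 126)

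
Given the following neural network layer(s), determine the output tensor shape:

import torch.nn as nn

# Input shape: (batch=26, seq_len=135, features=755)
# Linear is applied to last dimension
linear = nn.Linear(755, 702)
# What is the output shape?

Input shape: (26, 135, 755)
Output shape: (26, 135, 702)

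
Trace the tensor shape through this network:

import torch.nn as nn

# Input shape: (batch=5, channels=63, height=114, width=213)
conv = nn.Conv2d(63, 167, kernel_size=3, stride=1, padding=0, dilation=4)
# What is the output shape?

Input shape: (5, 63, 114, 213)
Output shape: (5, 167, 106, 205)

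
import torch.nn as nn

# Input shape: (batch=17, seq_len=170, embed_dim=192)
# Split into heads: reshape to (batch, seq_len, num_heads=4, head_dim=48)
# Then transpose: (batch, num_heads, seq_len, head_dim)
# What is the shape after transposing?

Input shape: (17, 170, 192)
  -> after reshape: (17, 170, 4, 48)
Output shape: (17, 4, 170, 48)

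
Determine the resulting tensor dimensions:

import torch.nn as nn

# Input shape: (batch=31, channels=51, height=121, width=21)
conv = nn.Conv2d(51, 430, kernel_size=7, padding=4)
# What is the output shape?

Input shape: (31, 51, 121, 21)
Output shape: (31, 430, 123, 23)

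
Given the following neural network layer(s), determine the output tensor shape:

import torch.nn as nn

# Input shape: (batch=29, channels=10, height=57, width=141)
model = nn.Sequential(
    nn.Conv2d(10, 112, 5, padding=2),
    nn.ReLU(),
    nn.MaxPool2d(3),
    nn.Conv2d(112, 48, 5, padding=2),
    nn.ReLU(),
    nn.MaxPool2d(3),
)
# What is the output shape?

Input shape: (29, 10, 57, 141)
  -> after first Conv2d: (29, 112, 57, 141)
  -> after first MaxPool2d: (29, 112, 19, 47)
  -> after second Conv2d: (29, 48, 19, 47)
Output shape: (29, 48, 6, 15)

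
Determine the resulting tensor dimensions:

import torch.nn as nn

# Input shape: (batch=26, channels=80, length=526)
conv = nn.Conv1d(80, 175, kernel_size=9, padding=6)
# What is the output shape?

Input shape: (26, 80, 526)
Output shape: (26, 175, 530)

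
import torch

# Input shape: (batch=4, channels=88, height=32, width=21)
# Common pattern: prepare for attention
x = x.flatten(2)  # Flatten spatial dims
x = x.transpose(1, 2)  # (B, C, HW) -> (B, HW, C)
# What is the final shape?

Input shape: (4, 88, 32, 21)
  -> after flatten(2): (4, 88, 672)
Output shape: (4, 672, 88)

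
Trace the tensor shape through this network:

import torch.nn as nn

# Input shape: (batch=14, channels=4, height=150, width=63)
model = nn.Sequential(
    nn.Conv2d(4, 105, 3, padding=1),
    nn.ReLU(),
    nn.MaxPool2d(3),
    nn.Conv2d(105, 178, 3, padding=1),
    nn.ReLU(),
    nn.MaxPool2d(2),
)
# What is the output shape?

Input shape: (14, 4, 150, 63)
  -> after first Conv2d: (14, 105, 150, 63)
  -> after first MaxPool2d: (14, 105, 50, 21)
  -> after second Conv2d: (14, 178, 50, 21)
Output shape: (14, 178, 25, 10)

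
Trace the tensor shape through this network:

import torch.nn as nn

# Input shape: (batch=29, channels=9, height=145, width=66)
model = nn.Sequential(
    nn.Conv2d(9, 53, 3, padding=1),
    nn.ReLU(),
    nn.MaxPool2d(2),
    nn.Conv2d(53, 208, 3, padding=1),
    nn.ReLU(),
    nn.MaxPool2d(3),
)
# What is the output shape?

Input shape: (29, 9, 145, 66)
  -> after first Conv2d: (29, 53, 145, 66)
  -> after first MaxPool2d: (29, 53, 72, 33)
  -> after second Conv2d: (29, 208, 72, 33)
Output shape: (29, 208, 24, 11)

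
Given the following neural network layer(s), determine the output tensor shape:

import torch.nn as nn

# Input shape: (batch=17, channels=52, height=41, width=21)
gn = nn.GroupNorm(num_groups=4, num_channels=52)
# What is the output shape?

Input shape: (17, 52, 41, 21)
Output shape: (17, 52, 41, 21)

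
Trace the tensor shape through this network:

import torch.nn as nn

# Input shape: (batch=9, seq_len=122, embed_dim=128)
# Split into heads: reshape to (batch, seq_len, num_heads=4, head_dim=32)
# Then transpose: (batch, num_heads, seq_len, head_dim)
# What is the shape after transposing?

Input shape: (9, 122, 128)
  -> after reshape: (9, 122, 4, 32)
Output shape: (9, 4, 122, 32)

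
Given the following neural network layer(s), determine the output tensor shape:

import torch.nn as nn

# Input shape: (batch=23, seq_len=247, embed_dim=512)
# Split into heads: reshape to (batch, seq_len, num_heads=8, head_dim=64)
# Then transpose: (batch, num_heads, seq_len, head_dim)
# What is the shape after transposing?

Input shape: (23, 247, 512)
  -> after reshape: (23, 247, 8, 64)
Output shape: (23, 8, 247, 64)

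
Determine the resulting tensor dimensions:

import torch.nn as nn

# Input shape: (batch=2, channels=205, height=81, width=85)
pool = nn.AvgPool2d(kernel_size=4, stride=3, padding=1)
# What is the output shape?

Input shape: (2, 205, 81, 85)
Output shape: (2, 205, 27, 28)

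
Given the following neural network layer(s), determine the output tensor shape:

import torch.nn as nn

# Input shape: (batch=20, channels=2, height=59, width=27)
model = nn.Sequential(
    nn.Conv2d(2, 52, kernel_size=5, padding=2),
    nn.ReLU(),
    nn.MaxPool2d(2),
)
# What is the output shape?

Input shape: (20, 2, 59, 27)
  -> after Conv2d: (20, 52, 59, 27)
  -> after ReLU: (20, 52, 59, 27)
Output shape: (20, 52, 29, 13)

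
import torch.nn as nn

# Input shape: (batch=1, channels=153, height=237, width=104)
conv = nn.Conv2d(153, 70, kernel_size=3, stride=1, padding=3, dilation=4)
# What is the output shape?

Input shape: (1, 153, 237, 104)
Output shape: (1, 70, 235, 102)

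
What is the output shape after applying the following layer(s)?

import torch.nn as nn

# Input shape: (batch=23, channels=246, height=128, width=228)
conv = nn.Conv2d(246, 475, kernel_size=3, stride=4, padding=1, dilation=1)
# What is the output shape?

Input shape: (23, 246, 128, 228)
Output shape: (23, 475, 32, 57)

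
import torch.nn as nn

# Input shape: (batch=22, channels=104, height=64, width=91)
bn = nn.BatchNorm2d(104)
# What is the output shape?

Input shape: (22, 104, 64, 91)
Output shape: (22, 104, 64, 91)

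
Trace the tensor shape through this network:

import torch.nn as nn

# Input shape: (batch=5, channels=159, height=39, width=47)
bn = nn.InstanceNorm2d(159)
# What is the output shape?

Input shape: (5, 159, 39, 47)
Output shape: (5, 159, 39, 47)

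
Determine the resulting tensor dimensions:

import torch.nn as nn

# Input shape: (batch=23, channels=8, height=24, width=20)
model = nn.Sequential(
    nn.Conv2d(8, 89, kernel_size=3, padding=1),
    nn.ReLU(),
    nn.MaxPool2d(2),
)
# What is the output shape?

Input shape: (23, 8, 24, 20)
  -> after Conv2d: (23, 89, 24, 20)
  -> after ReLU: (23, 89, 24, 20)
Output shape: (23, 89, 12, 10)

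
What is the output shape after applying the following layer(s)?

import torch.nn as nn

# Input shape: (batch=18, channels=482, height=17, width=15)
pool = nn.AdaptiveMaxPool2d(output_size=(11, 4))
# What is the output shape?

Input shape: (18, 482, 17, 15)
Output shape: (18, 482, 11, 4)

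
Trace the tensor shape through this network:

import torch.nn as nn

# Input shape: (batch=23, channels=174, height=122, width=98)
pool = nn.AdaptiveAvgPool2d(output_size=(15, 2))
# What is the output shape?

Input shape: (23, 174, 122, 98)
Output shape: (23, 174, 15, 2)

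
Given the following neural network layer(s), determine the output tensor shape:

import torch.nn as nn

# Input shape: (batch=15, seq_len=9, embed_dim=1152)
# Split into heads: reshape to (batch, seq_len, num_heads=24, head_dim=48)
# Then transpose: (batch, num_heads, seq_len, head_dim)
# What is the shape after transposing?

Input shape: (15, 9, 1152)
  -> after reshape: (15, 9, 24, 48)
Output shape: (15, 24, 9, 48)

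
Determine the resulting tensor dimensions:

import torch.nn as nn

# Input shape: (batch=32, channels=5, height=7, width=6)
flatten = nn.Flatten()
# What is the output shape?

Input shape: (32, 5, 7, 6)
Output shape: (32, 210)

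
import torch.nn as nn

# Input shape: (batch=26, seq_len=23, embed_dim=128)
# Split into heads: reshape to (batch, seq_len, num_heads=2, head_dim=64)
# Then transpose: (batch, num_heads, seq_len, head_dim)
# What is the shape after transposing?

Input shape: (26, 23, 128)
  -> after reshape: (26, 23, 2, 64)
Output shape: (26, 2, 23, 64)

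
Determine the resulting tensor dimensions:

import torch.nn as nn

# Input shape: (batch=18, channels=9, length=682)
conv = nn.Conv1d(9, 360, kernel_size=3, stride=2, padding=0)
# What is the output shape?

Input shape: (18, 9, 682)
Output shape: (18, 360, 340)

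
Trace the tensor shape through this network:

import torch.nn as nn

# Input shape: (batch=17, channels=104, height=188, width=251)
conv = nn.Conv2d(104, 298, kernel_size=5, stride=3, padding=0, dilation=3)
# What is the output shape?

Input shape: (17, 104, 188, 251)
Output shape: (17, 298, 59, 80)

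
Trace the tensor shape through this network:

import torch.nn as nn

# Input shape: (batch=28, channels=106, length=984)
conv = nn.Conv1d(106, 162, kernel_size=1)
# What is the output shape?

Input shape: (28, 106, 984)
Output shape: (28, 162, 984)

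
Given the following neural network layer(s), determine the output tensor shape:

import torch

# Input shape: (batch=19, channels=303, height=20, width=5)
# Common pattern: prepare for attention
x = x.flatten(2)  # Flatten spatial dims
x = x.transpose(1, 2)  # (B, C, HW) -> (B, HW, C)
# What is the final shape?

Input shape: (19, 303, 20, 5)
  -> after flatten(2): (19, 303, 100)
Output shape: (19, 100, 303)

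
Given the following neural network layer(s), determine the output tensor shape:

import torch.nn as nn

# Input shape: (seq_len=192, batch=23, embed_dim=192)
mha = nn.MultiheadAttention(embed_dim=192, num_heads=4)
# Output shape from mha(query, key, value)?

Input shape: (192, 23, 192)
Output shape: (192, 23, 192)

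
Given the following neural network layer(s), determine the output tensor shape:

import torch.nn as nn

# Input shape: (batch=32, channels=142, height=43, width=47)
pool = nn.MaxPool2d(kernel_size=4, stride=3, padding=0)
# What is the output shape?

Input shape: (32, 142, 43, 47)
Output shape: (32, 142, 14, 15)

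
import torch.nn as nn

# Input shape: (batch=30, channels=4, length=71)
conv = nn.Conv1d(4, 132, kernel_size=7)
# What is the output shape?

Input shape: (30, 4, 71)
Output shape: (30, 132, 65)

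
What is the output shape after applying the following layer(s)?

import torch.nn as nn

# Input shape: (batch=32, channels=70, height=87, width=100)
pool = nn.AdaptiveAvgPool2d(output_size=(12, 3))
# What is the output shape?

Input shape: (32, 70, 87, 100)
Output shape: (32, 70, 12, 3)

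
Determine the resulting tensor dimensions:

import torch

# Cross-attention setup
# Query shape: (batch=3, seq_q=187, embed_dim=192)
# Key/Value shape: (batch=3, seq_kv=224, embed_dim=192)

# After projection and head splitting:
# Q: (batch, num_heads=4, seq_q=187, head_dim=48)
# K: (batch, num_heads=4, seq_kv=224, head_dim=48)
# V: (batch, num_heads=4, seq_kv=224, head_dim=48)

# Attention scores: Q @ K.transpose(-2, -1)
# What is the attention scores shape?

Input shape: (3, 187, 192)
Output shape: (3, 4, 187, 224)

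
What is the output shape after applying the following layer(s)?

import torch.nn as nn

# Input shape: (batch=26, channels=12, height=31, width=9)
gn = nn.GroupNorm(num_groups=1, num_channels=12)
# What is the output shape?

Input shape: (26, 12, 31, 9)
Output shape: (26, 12, 31, 9)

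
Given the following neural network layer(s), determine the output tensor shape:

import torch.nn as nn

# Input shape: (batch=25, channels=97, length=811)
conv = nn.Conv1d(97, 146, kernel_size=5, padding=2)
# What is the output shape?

Input shape: (25, 97, 811)
Output shape: (25, 146, 811)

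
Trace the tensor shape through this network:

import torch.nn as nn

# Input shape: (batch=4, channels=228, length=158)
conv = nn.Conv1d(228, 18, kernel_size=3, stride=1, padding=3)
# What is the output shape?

Input shape: (4, 228, 158)
Output shape: (4, 18, 162)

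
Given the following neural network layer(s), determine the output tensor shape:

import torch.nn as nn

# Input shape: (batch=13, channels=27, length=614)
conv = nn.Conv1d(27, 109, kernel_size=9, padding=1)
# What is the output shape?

Input shape: (13, 27, 614)
Output shape: (13, 109, 608)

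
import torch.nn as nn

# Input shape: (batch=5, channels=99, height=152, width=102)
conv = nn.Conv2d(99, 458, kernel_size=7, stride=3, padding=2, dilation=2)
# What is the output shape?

Input shape: (5, 99, 152, 102)
Output shape: (5, 458, 48, 32)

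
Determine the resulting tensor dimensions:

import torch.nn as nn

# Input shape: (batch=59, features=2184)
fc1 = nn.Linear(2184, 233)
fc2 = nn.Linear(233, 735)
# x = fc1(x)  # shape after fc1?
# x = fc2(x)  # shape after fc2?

Input shape: (59, 2184)
  -> after fc1: (59, 233)
Output shape: (59, 735)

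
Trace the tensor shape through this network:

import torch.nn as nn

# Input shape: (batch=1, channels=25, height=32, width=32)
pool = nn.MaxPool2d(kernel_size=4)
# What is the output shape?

Input shape: (1, 25, 32, 32)
Output shape: (1, 25, 8, 8)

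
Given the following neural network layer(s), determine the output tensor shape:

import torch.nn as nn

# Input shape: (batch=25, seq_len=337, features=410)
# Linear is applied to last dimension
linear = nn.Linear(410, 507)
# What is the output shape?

Input shape: (25, 337, 410)
Output shape: (25, 337, 507)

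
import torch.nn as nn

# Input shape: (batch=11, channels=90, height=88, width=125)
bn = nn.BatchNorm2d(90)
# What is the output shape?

Input shape: (11, 90, 88, 125)
Output shape: (11, 90, 88, 125)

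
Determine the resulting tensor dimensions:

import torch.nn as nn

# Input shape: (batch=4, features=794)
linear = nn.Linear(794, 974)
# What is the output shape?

Input shape: (4, 794)
Output shape: (4, 974)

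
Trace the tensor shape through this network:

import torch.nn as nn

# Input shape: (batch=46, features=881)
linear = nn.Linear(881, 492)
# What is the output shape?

Input shape: (46, 881)
Output shape: (46, 492)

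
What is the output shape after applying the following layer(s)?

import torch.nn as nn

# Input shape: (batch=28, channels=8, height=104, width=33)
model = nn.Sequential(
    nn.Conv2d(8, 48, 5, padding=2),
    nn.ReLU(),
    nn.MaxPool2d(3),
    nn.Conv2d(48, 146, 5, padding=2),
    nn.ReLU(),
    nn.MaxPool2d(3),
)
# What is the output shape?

Input shape: (28, 8, 104, 33)
  -> after first Conv2d: (28, 48, 104, 33)
  -> after first MaxPool2d: (28, 48, 34, 11)
  -> after second Conv2d: (28, 146, 34, 11)
Output shape: (28, 146, 11, 3)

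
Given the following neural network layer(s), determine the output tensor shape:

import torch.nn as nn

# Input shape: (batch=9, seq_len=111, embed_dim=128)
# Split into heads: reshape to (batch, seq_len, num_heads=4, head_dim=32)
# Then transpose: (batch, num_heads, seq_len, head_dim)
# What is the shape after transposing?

Input shape: (9, 111, 128)
  -> after reshape: (9, 111, 4, 32)
Output shape: (9, 4, 111, 32)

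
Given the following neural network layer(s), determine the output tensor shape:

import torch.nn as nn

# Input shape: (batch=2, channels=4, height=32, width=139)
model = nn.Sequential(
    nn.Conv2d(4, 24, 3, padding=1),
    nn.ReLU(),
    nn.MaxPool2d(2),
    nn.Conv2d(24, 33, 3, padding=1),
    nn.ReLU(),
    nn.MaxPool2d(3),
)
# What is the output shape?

Input shape: (2, 4, 32, 139)
  -> after first Conv2d: (2, 24, 32, 139)
  -> after first MaxPool2d: (2, 24, 16, 69)
  -> after second Conv2d: (2, 33, 16, 69)
Output shape: (2, 33, 5, 23)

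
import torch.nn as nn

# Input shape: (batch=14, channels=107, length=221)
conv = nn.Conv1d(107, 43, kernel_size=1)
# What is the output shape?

Input shape: (14, 107, 221)
Output shape: (14, 43, 221)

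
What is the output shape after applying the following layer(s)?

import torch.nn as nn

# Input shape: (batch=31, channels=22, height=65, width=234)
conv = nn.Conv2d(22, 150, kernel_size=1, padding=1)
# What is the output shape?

Input shape: (31, 22, 65, 234)
Output shape: (31, 150, 67, 236)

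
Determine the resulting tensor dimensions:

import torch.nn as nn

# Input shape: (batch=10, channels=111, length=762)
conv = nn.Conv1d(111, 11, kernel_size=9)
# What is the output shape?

Input shape: (10, 111, 762)
Output shape: (10, 11, 754)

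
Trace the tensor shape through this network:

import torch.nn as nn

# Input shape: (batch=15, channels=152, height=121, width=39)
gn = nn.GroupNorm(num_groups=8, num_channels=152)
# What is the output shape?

Input shape: (15, 152, 121, 39)
Output shape: (15, 152, 121, 39)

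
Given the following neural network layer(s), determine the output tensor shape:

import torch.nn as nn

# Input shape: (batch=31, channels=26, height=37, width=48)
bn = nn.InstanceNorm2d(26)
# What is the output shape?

Input shape: (31, 26, 37, 48)
Output shape: (31, 26, 37, 48)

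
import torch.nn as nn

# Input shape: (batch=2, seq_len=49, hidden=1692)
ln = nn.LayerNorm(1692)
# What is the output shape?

Input shape: (2, 49, 1692)
Output shape: (2, 49, 1692)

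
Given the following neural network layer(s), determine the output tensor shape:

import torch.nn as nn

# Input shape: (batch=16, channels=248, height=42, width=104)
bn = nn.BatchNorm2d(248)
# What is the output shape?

Input shape: (16, 248, 42, 104)
Output shape: (16, 248, 42, 104)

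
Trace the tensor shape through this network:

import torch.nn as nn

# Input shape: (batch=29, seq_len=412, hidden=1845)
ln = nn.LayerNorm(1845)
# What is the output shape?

Input shape: (29, 412, 1845)
Output shape: (29, 412, 1845)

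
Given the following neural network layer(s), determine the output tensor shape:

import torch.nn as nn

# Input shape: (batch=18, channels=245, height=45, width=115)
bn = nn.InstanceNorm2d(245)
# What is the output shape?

Input shape: (18, 245, 45, 115)
Output shape: (18, 245, 45, 115)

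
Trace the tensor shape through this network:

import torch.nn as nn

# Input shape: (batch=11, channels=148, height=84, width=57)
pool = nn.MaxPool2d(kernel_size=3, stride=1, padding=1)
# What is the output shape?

Input shape: (11, 148, 84, 57)
Output shape: (11, 148, 84, 57)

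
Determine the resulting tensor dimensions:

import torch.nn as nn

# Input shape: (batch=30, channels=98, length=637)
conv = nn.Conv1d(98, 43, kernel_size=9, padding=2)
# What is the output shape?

Input shape: (30, 98, 637)
Output shape: (30, 43, 633)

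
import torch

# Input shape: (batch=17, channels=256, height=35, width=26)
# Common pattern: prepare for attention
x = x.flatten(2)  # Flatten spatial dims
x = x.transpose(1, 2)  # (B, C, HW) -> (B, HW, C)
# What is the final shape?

Input shape: (17, 256, 35, 26)
  -> after flatten(2): (17, 256, 910)
Output shape: (17, 910, 256)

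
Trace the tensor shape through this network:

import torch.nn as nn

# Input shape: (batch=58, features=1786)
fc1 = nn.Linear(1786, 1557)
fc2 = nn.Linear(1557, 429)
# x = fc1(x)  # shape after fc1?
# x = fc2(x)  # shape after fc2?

Input shape: (58, 1786)
  -> after fc1: (58, 1557)
Output shape: (58, 429)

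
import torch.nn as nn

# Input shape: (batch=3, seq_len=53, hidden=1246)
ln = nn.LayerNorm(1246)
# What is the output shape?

Input shape: (3, 53, 1246)
Output shape: (3, 53, 1246)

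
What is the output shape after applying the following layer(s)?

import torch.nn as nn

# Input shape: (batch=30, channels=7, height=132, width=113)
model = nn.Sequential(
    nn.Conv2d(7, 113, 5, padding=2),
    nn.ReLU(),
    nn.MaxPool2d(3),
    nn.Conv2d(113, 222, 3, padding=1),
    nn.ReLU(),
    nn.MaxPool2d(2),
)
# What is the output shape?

Input shape: (30, 7, 132, 113)
  -> after first Conv2d: (30, 113, 132, 113)
  -> after first MaxPool2d: (30, 113, 44, 37)
  -> after second Conv2d: (30, 222, 44, 37)
Output shape: (30, 222, 22, 18)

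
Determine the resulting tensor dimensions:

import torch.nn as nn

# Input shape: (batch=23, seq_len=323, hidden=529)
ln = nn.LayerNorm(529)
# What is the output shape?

Input shape: (23, 323, 529)
Output shape: (23, 323, 529)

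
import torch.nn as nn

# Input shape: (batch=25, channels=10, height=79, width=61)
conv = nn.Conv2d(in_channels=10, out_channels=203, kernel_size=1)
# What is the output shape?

Input shape: (25, 10, 79, 61)
Output shape: (25, 203, 79, 61)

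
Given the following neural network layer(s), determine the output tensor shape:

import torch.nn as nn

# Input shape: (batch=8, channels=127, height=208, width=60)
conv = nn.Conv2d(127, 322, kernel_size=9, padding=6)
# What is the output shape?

Input shape: (8, 127, 208, 60)
Output shape: (8, 322, 212, 64)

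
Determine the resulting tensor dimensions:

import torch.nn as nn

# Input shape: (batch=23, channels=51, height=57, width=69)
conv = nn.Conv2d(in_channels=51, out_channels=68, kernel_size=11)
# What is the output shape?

Input shape: (23, 51, 57, 69)
Output shape: (23, 68, 47, 59)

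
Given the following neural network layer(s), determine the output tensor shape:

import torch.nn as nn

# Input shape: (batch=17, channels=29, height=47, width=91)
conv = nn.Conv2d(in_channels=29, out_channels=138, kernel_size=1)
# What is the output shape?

Input shape: (17, 29, 47, 91)
Output shape: (17, 138, 47, 91)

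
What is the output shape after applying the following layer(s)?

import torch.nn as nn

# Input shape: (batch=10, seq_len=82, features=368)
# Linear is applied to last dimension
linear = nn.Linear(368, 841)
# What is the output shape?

Input shape: (10, 82, 368)
Output shape: (10, 82, 841)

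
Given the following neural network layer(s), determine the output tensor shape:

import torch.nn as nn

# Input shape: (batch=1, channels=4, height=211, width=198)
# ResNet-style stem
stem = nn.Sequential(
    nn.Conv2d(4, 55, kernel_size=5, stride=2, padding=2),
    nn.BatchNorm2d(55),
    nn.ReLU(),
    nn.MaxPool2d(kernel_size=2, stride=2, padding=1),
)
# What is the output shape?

Input shape: (1, 4, 211, 198)
  -> after Conv2d 5x5 stride=2: (1, 55, 106, 99)
Output shape: (1, 55, 54, 50)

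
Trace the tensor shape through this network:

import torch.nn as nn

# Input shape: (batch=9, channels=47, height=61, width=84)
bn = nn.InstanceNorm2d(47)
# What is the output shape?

Input shape: (9, 47, 61, 84)
Output shape: (9, 47, 61, 84)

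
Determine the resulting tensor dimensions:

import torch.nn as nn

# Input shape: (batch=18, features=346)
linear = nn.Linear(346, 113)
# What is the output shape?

Input shape: (18, 346)
Output shape: (18, 113)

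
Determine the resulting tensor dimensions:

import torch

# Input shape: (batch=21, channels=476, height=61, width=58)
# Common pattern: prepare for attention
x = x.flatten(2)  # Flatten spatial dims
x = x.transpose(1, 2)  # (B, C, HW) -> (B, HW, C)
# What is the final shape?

Input shape: (21, 476, 61, 58)
  -> after flatten(2): (21, 476, 3538)
Output shape: (21, 3538, 476)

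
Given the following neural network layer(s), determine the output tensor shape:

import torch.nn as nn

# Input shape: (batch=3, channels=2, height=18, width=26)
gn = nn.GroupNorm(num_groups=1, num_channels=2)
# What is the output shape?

Input shape: (3, 2, 18, 26)
Output shape: (3, 2, 18, 26)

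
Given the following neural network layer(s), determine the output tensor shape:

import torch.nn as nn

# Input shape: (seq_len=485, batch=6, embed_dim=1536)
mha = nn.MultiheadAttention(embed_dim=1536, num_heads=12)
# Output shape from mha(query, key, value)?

Input shape: (485, 6, 1536)
Output shape: (485, 6, 1536)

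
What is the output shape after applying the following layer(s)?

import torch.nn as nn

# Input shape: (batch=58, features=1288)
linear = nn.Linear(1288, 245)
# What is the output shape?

Input shape: (58, 1288)
Output shape: (58, 245)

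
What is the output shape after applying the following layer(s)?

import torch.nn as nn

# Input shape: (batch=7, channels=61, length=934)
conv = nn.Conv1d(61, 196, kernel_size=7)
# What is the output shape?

Input shape: (7, 61, 934)
Output shape: (7, 196, 928)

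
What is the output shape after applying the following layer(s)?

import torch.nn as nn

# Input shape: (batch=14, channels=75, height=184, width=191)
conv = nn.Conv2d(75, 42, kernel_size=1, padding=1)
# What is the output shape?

Input shape: (14, 75, 184, 191)
Output shape: (14, 42, 186, 193)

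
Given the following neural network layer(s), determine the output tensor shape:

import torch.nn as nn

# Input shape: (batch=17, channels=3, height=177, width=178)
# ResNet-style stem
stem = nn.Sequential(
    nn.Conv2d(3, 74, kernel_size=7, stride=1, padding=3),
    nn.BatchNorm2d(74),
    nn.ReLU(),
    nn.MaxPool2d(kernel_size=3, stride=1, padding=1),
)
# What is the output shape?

Input shape: (17, 3, 177, 178)
  -> after Conv2d 7x7 stride=1: (17, 74, 177, 178)
Output shape: (17, 74, 177, 178)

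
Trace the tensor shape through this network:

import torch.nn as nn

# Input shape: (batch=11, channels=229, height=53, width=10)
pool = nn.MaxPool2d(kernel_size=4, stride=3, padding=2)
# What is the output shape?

Input shape: (11, 229, 53, 10)
Output shape: (11, 229, 18, 4)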